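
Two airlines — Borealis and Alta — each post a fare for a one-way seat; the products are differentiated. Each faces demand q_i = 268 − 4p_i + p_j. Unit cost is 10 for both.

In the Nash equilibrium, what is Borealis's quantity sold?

136

Borealis's profit: π = (p_{Borealis} − 10)(268 − 4p_{Borealis} + p_{Alta}).
∂π/∂p_{Borealis} = 308 − 8p_{Borealis} + p_{Alta} = 0 ⇒ p_{Borealis} = 38.5 + 0.125p_{Alta}.
The game is symmetric, so in equilibrium p_{Alta} = p_{Borealis}: the reaction function gives 0.875p_{Borealis} = 38.5, hence p_{Borealis} = 44.
q_{Borealis} = 268 − 4·44 + 44 = 136.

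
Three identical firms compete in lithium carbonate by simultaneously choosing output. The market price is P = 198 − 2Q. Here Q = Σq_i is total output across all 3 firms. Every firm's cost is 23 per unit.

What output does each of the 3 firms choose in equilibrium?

21.875

A representative firm's profit is π_i = q_i(198 − 2Q) − 23q_i, with Q = q_i + Σ_{j≠i} q_j.
First-order condition: 175 − 4q_i − 2Σ_{j≠i} q_j = 0.
With identical firms, set every q_j = q: then 175 − 4q − 4q = 0, i.e. q = 175/8 = 21.875.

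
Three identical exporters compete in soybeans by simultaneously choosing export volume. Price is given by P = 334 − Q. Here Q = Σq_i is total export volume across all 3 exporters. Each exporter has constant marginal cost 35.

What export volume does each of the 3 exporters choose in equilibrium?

A representative exporter's profit is π_i = q_i(334 − Q) − 35q_i, with Q = q_i + Σ_{j≠i} q_j.
First-order condition: 299 − 2q_i − Σ_{j≠i} q_j = 0.
With identical exporters, set every q_j = q: then 299 − 2q − 2q = 0, i.e. q = 299/4 = 74.75.

74.75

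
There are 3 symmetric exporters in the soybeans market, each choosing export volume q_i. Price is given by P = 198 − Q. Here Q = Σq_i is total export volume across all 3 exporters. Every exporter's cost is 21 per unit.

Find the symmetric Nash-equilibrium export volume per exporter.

A representative exporter's profit is π_i = q_i(198 − Q) − 21q_i, with Q = q_i + Σ_{j≠i} q_j.
First-order condition: 177 − 2q_i − Σ_{j≠i} q_j = 0.
Imposing symmetry (q_j = q for all j) turns Σ_{j≠i} q_j into 2q, so 177 = 4q and q = 44.25.

44.25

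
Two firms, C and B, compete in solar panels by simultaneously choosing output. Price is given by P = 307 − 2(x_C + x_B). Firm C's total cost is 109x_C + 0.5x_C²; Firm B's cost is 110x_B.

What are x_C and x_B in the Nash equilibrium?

Firm C's profit: π = x_C(307 − 2(x_C + x_B)) − 109x_C − 0.5x_C².
∂π/∂x_C = 198 − 5x_C − 2x_B = 0, so x_C = 39.6 − 0.4x_B.
For B: ∂π/∂x_B = 197 − 4x_B − 2x_C = 0 ⇒ x_B = 49.25 − 0.5x_C.
Plugging x_B into C's best response: x_C = 39.6 − 0.4(49.25 − 0.5x_C) ⇒ 0.8x_C = 19.9, so x_C = 24.875.
Then x_B = 49.25 − 0.5·24.875 = 36.8125.

24.875, 36.8125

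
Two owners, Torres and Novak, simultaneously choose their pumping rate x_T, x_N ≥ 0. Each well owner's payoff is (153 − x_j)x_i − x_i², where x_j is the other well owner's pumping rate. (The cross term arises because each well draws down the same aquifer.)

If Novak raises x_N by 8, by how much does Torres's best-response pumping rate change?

-4

Torres's payoff is (153 − x_N)x_T − x_T².
∂π/∂x_T = 153 − x_N − 2x_T = 0, so x_T = 76.5 − 0.5x_N.
The reaction-function slope is −0.5, so an 8-unit rise in x_N moves x_T by −0.5 × 8 = −4. Torres's best response falls — the actions are strategic substitutes.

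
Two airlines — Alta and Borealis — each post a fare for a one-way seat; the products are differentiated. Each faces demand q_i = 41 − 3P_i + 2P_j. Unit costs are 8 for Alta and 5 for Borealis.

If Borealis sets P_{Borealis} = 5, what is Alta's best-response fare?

Alta's profit: π = (P_{Alta} − 8)(41 − 3P_{Alta} + 2P_{Borealis}).
∂π/∂P_{Alta} = 65 − 6P_{Alta} + 2P_{Borealis} = 0 ⇒ P_{Alta} = 65/6 + (1/3)P_{Borealis}.
At P_{Borealis} = 5: P_{Alta} = 65/6 + (1/3)·5 = 12.5.

12.5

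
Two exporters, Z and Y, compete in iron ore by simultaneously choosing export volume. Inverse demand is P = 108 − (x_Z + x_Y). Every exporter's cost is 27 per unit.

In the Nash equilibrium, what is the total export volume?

54

Exporter Z's profit: π = x_Z(108 − (x_Z + x_Y)) − 27x_Z.
∂π/∂x_Z = 81 − 2x_Z − x_Y = 0, so x_Z = 40.5 − 0.5x_Y.
Setting x_Z = x_Y in the reaction function: x_Z = 40.5 − 0.5x_Z, so x_Z = 40.5 / 1.5 = 27.
Total export volume: 27 + 27 = 54.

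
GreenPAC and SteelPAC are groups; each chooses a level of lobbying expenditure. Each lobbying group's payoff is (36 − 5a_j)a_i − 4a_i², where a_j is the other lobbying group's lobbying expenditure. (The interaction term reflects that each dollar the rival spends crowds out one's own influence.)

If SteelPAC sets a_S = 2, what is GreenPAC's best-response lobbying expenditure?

3.25

GreenPAC's payoff is (36 − 5a_S)a_G − 4a_G².
∂π/∂a_G = 36 − 5a_S − 8a_G = 0, so a_G = 4.5 − 0.625a_S.
At a_S = 2: a_G = 4.5 − 0.625·2 = 3.25.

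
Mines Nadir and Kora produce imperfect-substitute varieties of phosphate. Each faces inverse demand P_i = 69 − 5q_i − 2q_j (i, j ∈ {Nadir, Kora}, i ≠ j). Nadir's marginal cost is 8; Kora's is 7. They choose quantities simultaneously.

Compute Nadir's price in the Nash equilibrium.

33.3125

Mine Nadir's profit: π = q_{Nadir}(69 − 5q_{Nadir} − 2q_{Kora}) − 8q_{Nadir}.
∂π/∂q_{Nadir} = 61 − 10q_{Nadir} − 2q_{Kora} = 0 ⇒ q_{Nadir} = 6.1 − 0.2q_{Kora}.
Similarly q_{Kora} = 6.2 − 0.2q_{Nadir}.
Plugging q_{Kora} into Nadir's best response: q_{Nadir} = 6.1 − 0.2(6.2 − 0.2q_{Nadir}) ⇒ 0.96q_{Nadir} = 4.86, so q_{Nadir} = 5.0625.
Then q_{Kora} = 6.2 − 0.2·5.0625 = 5.1875.
P_{Nadir} = 69 − 5·5.0625 − 2·5.1875 = 33.3125.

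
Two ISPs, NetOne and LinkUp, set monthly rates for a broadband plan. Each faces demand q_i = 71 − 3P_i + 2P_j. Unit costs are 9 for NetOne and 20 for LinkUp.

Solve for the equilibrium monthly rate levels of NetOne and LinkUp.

NetOne's profit: π = (P_{NetOne} − 9)(71 − 3P_{NetOne} + 2P_{LinkUp}).
∂π/∂P_{NetOne} = 98 − 6P_{NetOne} + 2P_{LinkUp} = 0 ⇒ P_{NetOne} = 49/3 + (1/3)P_{LinkUp}.
Similarly P_{LinkUp} = 131/6 + (1/3)P_{NetOne}.
Solving the two reaction functions simultaneously: (1 − (1/3)(1/3))P_{NetOne} = 49/3 + (1/3)·(131/6), so (8/9)P_{NetOne} = 425/18 and P_{NetOne} = 26.5625.
Then P_{LinkUp} = 131/6 + (1/3)·26.5625 = 30.6875.

26.5625, 30.6875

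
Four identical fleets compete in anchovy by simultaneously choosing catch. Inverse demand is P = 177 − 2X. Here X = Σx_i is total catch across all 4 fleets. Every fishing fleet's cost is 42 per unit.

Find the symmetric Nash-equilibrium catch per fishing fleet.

A representative fishing fleet's profit is π_i = x_i(177 − 2X) − 42x_i, with X = x_i + Σ_{j≠i} x_j.
First-order condition: 135 − 4x_i − 2Σ_{j≠i} x_j = 0.
In a symmetric equilibrium every fishing fleet chooses the same x, so Σ_{j≠i} x_j = 3x. The condition becomes 135 − 10x = 0, giving x = 135/10 = 13.5.

13.5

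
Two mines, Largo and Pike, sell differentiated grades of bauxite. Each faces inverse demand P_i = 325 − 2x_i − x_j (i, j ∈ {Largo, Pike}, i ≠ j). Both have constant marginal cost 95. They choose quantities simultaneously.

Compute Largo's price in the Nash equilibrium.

Mine Largo's profit: π = x_{Largo}(325 − 2x_{Largo} − x_{Pike}) − 95x_{Largo}.
∂π/∂x_{Largo} = 230 − 4x_{Largo} − x_{Pike} = 0 ⇒ x_{Largo} = 57.5 − 0.25x_{Pike}.
The game is symmetric, so in equilibrium x_{Pike} = x_{Largo}: the reaction function gives 1.25x_{Largo} = 57.5, hence x_{Largo} = 46.
P_{Largo} = 325 − 2·46 − 46 = 187.

187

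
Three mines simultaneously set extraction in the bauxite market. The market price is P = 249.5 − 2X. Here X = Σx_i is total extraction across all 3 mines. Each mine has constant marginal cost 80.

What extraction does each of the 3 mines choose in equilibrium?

A representative mine's profit is π_i = x_i(249.5 − 2X) − 80x_i, with X = x_i + Σ_{j≠i} x_j.
First-order condition: 169.5 − 4x_i − 2Σ_{j≠i} x_j = 0.
In a symmetric equilibrium every mine chooses the same x, so Σ_{j≠i} x_j = 2x. The condition becomes 169.5 − 8x = 0, giving x = 169.5/8 = 21.1875.

21.1875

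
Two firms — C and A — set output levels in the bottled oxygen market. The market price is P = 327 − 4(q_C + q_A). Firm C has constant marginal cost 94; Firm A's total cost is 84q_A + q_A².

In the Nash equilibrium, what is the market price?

Firm C's profit: π = q_C(327 − 4(q_C + q_A)) − 94q_C.
∂π/∂q_C = 233 − 8q_C − 4q_A = 0, so q_C = 29.125 − 0.5q_A.
For A: ∂π/∂q_A = 243 − 10q_A − 4q_C = 0 ⇒ q_A = 24.3 − 0.4q_C.
Solving the two reaction functions simultaneously: (1 − (−0.5)(−0.4))q_C = 29.125 − 0.5·24.3, so 0.8q_C = 16.975 and q_C = 679/32.
Then q_A = 24.3 − 0.4·(679/32) = 15.8125.
Equilibrium price: P = 327 − 4·(1185/32) = 178.875.

178.875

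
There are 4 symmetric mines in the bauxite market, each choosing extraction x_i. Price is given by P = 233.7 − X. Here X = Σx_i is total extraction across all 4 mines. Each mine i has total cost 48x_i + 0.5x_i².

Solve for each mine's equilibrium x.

30.95

A representative mine's profit is π_i = x_i(233.7 − X) − 48x_i − 0.5x_i², with X = x_i + Σ_{j≠i} x_j.
First-order condition: 185.7 − 3x_i − Σ_{j≠i} x_j = 0.
Imposing symmetry (x_j = x for all j) turns Σ_{j≠i} x_j into 3x, so 185.7 = 6x and x = 30.95.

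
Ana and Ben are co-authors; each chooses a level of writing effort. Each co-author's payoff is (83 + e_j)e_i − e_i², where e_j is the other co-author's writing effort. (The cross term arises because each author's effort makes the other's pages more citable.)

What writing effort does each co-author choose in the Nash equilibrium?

83

Ana's payoff is (83 + e_B)e_A − e_A².
∂π/∂e_A = 83 + e_B − 2e_A = 0, so e_A = 41.5 + 0.5e_B.
Setting e_A = e_B in the reaction function: e_A = 41.5 + 0.5e_A, so e_A = 41.5 / 0.5 = 83.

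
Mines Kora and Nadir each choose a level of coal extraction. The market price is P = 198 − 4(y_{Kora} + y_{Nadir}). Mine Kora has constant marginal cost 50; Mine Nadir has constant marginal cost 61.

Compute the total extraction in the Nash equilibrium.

23.75

Mine Kora's profit: π = y_{Kora}(198 − 4(y_{Kora} + y_{Nadir})) − 50y_{Kora}.
∂π/∂y_{Kora} = 148 − 8y_{Kora} − 4y_{Nadir} = 0, so y_{Kora} = 18.5 − 0.5y_{Nadir}.
By the same steps for Nadir: y_{Nadir} = 17.125 − 0.5y_{Kora}.
Substituting the second reaction function into the first: y_{Kora} = 18.5 − 0.5(17.125 − 0.5y_{Kora}), which gives 0.75y_{Kora} = 9.9375 ⇒ y_{Kora} = 13.25.
Then y_{Nadir} = 17.125 − 0.5·13.25 = 10.5.
Total extraction: 13.25 + 10.5 = 23.75.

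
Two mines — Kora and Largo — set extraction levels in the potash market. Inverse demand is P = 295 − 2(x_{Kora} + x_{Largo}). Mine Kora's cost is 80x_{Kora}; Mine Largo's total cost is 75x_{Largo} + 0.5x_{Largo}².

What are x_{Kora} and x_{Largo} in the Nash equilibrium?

Mine Kora's profit: π = x_{Kora}(295 − 2(x_{Kora} + x_{Largo})) − 80x_{Kora}.
∂π/∂x_{Kora} = 215 − 4x_{Kora} − 2x_{Largo} = 0, so x_{Kora} = 53.75 − 0.5x_{Largo}.
For Largo: ∂π/∂x_{Largo} = 220 − 5x_{Largo} − 2x_{Kora} = 0 ⇒ x_{Largo} = 44 − 0.4x_{Kora}.
Substituting the second reaction function into the first: x_{Kora} = 53.75 − 0.5(44 − 0.4x_{Kora}), which gives 0.8x_{Kora} = 31.75 ⇒ x_{Kora} = 39.6875.
Then x_{Largo} = 44 − 0.4·39.6875 = 28.125.

39.6875, 28.125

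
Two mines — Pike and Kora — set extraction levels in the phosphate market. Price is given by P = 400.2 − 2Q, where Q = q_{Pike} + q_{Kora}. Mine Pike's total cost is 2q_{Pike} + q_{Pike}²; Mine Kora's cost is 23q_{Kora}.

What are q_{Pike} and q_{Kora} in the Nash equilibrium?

41.92, 73.34

Mine Pike's profit: π = q_{Pike}(400.2 − 2(q_{Pike} + q_{Kora})) − 2q_{Pike} − q_{Pike}².
∂π/∂q_{Pike} = 398.2 − 6q_{Pike} − 2q_{Kora} = 0, so q_{Pike} = 1991/30 − (1/3)q_{Kora}.
For Kora: ∂π/∂q_{Kora} = 377.2 − 4q_{Kora} − 2q_{Pike} = 0 ⇒ q_{Kora} = 94.3 − 0.5q_{Pike}.
Plugging q_{Kora} into Pike's best response: q_{Pike} = 1991/30 − (1/3)(94.3 − 0.5q_{Pike}) ⇒ (5/6)q_{Pike} = 524/15, so q_{Pike} = 41.92.
Then q_{Kora} = 94.3 − 0.5·41.92 = 73.34.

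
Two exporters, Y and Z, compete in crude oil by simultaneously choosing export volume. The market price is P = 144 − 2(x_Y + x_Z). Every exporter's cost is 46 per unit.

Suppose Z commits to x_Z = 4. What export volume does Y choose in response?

Exporter Y's profit: π = x_Y(144 − 2(x_Y + x_Z)) − 46x_Y.
∂π/∂x_Y = 98 − 4x_Y − 2x_Z = 0, so x_Y = 24.5 − 0.5x_Z.
At x_Z = 4: x_Y = 24.5 − 0.5·4 = 22.5.

22.5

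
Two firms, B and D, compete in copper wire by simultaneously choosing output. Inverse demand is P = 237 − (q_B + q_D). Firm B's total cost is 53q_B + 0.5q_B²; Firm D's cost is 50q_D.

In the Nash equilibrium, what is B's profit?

1965.66

Firm B's profit: π = q_B(237 − (q_B + q_D)) − 53q_B − 0.5q_B².
∂π/∂q_B = 184 − 3q_B − q_D = 0, so q_B = 184/3 − (1/3)q_D.
For D: ∂π/∂q_D = 187 − 2q_D − q_B = 0 ⇒ q_D = 93.5 − 0.5q_B.
Solving the two reaction functions simultaneously: (1 − (−1/3)(−0.5))q_B = 184/3 − (1/3)·93.5, so (5/6)q_B = 181/6 and q_B = 36.2.
Then q_D = 93.5 − 0.5·36.2 = 75.4.
Price P = 237 − 111.6 = 125.4.
B's profit: (125.4 − 53)·36.2 − 0.5(36.2)² = 1965.66.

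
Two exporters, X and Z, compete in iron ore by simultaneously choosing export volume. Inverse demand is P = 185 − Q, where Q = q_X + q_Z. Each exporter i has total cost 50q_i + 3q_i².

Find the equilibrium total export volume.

Exporter X's profit: π = q_X(185 − (q_X + q_Z)) − 50q_X − 3q_X².
∂π/∂q_X = 135 − 8q_X − q_Z = 0, so q_X = 16.875 − 0.125q_Z.
The game is symmetric, so in equilibrium q_Z = q_X: the reaction function gives 1.125q_X = 16.875, hence q_X = 15.
Total export volume: 15 + 15 = 30.

30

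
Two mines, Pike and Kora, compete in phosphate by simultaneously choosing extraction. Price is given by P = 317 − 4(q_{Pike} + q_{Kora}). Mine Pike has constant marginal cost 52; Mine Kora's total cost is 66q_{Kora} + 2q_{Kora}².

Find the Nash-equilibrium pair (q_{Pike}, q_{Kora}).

Mine Pike's profit: π = q_{Pike}(317 − 4(q_{Pike} + q_{Kora})) − 52q_{Pike}.
∂π/∂q_{Pike} = 265 − 8q_{Pike} − 4q_{Kora} = 0, so q_{Pike} = 33.125 − 0.5q_{Kora}.
For Kora: ∂π/∂q_{Kora} = 251 − 12q_{Kora} − 4q_{Pike} = 0 ⇒ q_{Kora} = 251/12 − (1/3)q_{Pike}.
Solving the two reaction functions simultaneously: (1 − (−0.5)(−1/3))q_{Pike} = 33.125 − 0.5·(251/12), so (5/6)q_{Pike} = 68/3 and q_{Pike} = 27.2.
Then q_{Kora} = 251/12 − (1/3)·27.2 = 11.85.

27.2, 11.85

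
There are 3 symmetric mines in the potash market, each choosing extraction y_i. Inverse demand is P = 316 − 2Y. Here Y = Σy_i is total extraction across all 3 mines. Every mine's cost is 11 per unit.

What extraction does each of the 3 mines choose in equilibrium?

A representative mine's profit is π_i = y_i(316 − 2Y) − 11y_i, with Y = y_i + Σ_{j≠i} y_j.
First-order condition: 305 − 4y_i − 2Σ_{j≠i} y_j = 0.
With identical mines, set every y_j = y: then 305 − 4y − 4y = 0, i.e. y = 305/8 = 38.125.

38.125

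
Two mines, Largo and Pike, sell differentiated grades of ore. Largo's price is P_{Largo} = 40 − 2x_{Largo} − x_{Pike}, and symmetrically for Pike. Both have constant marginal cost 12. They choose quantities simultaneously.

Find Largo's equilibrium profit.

62.72

Mine Largo's profit: π = x_{Largo}(40 − 2x_{Largo} − x_{Pike}) − 12x_{Largo}.
∂π/∂x_{Largo} = 28 − 4x_{Largo} − x_{Pike} = 0 ⇒ x_{Largo} = 7 − 0.25x_{Pike}.
By symmetry x_{Pike} = x_{Largo}; substituting into the reaction function, 1.25x_{Largo} = 7 and x_{Largo} = 5.6.
P_{Largo} = 40 − 2·5.6 − 5.6 = 23.2.
Profit = (23.2 − 12)·5.6 = 62.72.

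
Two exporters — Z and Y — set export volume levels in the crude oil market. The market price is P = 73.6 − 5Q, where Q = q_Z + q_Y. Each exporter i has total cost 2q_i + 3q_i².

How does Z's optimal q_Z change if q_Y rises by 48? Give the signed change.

-15

Exporter Z's profit: π = q_Z(73.6 − 5(q_Z + q_Y)) − 2q_Z − 3q_Z².
∂π/∂q_Z = 71.6 − 16q_Z − 5q_Y = 0, so q_Z = 4.475 − 0.3125q_Y.
The reaction-function slope is −0.3125, so a 48-unit rise in q_Y moves q_Z by −0.3125 × 48 = −15. Z's best response falls — the actions are strategic substitutes.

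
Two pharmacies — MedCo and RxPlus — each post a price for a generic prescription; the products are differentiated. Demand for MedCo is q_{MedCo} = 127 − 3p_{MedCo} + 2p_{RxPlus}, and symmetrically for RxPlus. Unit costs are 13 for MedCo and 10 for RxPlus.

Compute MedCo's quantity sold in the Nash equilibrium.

83.8125

MedCo's profit: π = (p_{MedCo} − 13)(127 − 3p_{MedCo} + 2p_{RxPlus}).
∂π/∂p_{MedCo} = 166 − 6p_{MedCo} + 2p_{RxPlus} = 0 ⇒ p_{MedCo} = 83/3 + (1/3)p_{RxPlus}.
Similarly p_{RxPlus} = 157/6 + (1/3)p_{MedCo}.
Substituting the second reaction function into the first: p_{MedCo} = 83/3 + (1/3)(157/6 + (1/3)p_{MedCo}), which gives (8/9)p_{MedCo} = 655/18 ⇒ p_{MedCo} = 40.9375.
Then p_{RxPlus} = 157/6 + (1/3)·40.9375 = 39.8125.
q_{MedCo} = 127 − 3·40.9375 + 2·39.8125 = 83.8125.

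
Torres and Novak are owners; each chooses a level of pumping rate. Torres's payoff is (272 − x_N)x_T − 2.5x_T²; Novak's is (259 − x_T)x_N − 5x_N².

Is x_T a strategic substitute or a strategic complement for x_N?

Expanding Torres's payoff: 272x_T − x_Nx_T − 2.5x_T².
∂π/∂x_T = 272 − x_N − 5x_T = 0, so x_T = 54.4 − 0.2x_N.
The best-response slope dx_T/dx_N = −0.2 < 0: the reaction function is downward-sloping, so the choices are strategic substitutes.

strategic substitutes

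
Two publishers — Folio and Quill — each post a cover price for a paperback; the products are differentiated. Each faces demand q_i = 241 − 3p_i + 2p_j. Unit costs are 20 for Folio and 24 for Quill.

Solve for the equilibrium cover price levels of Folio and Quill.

76, 77.5

Folio's profit: π = (p_{Folio} − 20)(241 − 3p_{Folio} + 2p_{Quill}).
∂π/∂p_{Folio} = 301 − 6p_{Folio} + 2p_{Quill} = 0 ⇒ p_{Folio} = 301/6 + (1/3)p_{Quill}.
Similarly p_{Quill} = 313/6 + (1/3)p_{Folio}.
Plugging p_{Quill} into Folio's best response: p_{Folio} = 301/6 + (1/3)(313/6 + (1/3)p_{Folio}) ⇒ (8/9)p_{Folio} = 608/9, so p_{Folio} = 76.
Then p_{Quill} = 313/6 + (1/3)·76 = 77.5.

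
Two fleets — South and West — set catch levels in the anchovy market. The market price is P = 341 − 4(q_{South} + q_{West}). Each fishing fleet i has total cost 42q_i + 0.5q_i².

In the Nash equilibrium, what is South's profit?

2380.5

Fishing fleet South's profit: π = q_{South}(341 − 4(q_{South} + q_{West})) − 42q_{South} − 0.5q_{South}².
∂π/∂q_{South} = 299 − 9q_{South} − 4q_{West} = 0, so q_{South} = 299/9 − (4/9)q_{West}.
Setting q_{South} = q_{West} in the reaction function: q_{South} = 299/9 − (4/9)q_{South}, so q_{South} = (299/9) / (13/9) = 23.
Price P = 341 − 4·46 = 157.
South's profit: (157 − 42)·23 − 0.5(23)² = 2380.5.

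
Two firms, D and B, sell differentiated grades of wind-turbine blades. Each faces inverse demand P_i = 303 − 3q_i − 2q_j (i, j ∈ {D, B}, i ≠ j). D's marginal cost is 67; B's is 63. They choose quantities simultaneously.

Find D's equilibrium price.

Firm D's profit: π = q_D(303 − 3q_D − 2q_B) − 67q_D.
∂π/∂q_D = 236 − 6q_D − 2q_B = 0 ⇒ q_D = 118/3 − (1/3)q_B.
Similarly q_B = 40 − (1/3)q_D.
Substituting the second reaction function into the first: q_D = 118/3 − (1/3)(40 − (1/3)q_D), which gives (8/9)q_D = 26 ⇒ q_D = 29.25.
Then q_B = 40 − (1/3)·29.25 = 30.25.
P_D = 303 − 3·29.25 − 2·30.25 = 154.75.

154.75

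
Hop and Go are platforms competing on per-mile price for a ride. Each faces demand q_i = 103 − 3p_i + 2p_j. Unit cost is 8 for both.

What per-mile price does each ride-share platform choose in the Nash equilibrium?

Hop's profit: π = (p_{Hop} − 8)(103 − 3p_{Hop} + 2p_{Go}).
∂π/∂p_{Hop} = 127 − 6p_{Hop} + 2p_{Go} = 0 ⇒ p_{Hop} = 127/6 + (1/3)p_{Go}.
The game is symmetric, so in equilibrium p_{Go} = p_{Hop}: the reaction function gives (2/3)p_{Hop} = 127/6, hence p_{Hop} = 31.75.

31.75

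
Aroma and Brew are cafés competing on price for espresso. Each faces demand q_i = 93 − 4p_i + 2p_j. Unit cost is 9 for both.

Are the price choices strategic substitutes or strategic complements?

strategic complements

Aroma's profit: π = (p_{Aroma} − 9)(93 − 4p_{Aroma} + 2p_{Brew}).
∂π/∂p_{Aroma} = 129 − 8p_{Aroma} + 2p_{Brew} = 0 ⇒ p_{Aroma} = 16.125 + 0.25p_{Brew}.
The best-response slope dp_{Aroma}/dp_{Brew} = 0.25 > 0: the reaction function is upward-sloping, so the choices are strategic complements.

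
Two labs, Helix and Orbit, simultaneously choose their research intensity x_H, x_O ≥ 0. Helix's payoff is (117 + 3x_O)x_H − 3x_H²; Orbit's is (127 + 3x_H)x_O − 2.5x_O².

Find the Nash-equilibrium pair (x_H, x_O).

46, 53

Expanding Helix's payoff: 117x_H + 3x_Ox_H − 3x_H².
∂π/∂x_H = 117 + 3x_O − 6x_H = 0, so x_H = 19.5 + 0.5x_O.
Likewise for Orbit: x_O = 25.4 + 0.6x_H.
Solving the two reaction functions simultaneously: (1 − (0.5)(0.6))x_H = 19.5 + 0.5·25.4, so 0.7x_H = 32.2 and x_H = 46.
Then x_O = 25.4 + 0.6·46 = 53.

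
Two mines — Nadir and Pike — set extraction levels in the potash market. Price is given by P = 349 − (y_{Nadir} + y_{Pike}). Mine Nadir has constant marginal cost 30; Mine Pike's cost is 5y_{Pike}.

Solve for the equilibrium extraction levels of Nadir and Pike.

Mine Nadir's profit: π = y_{Nadir}(349 − (y_{Nadir} + y_{Pike})) − 30y_{Nadir}.
∂π/∂y_{Nadir} = 319 − 2y_{Nadir} − y_{Pike} = 0, so y_{Nadir} = 159.5 − 0.5y_{Pike}.
By the same steps for Pike: y_{Pike} = 172 − 0.5y_{Nadir}.
Plugging y_{Pike} into Nadir's best response: y_{Nadir} = 159.5 − 0.5(172 − 0.5y_{Nadir}) ⇒ 0.75y_{Nadir} = 73.5, so y_{Nadir} = 98.
Then y_{Pike} = 172 − 0.5·98 = 123.

98, 123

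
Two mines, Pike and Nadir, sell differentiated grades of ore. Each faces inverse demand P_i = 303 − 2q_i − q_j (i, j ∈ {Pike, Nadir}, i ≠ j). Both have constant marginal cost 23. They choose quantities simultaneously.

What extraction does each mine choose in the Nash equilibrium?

Mine Pike's profit: π = q_{Pike}(303 − 2q_{Pike} − q_{Nadir}) − 23q_{Pike}.
∂π/∂q_{Pike} = 280 − 4q_{Pike} − q_{Nadir} = 0 ⇒ q_{Pike} = 70 − 0.25q_{Nadir}.
By symmetry q_{Nadir} = q_{Pike}; substituting into the reaction function, 1.25q_{Pike} = 70 and q_{Pike} = 56.

56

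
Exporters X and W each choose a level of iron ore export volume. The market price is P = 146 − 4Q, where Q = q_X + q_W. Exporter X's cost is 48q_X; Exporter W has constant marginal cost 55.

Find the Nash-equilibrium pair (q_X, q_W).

Exporter X's profit: π = q_X(146 − 4(q_X + q_W)) − 48q_X.
∂π/∂q_X = 98 − 8q_X − 4q_W = 0, so q_X = 12.25 − 0.5q_W.
By the same steps for W: q_W = 11.375 − 0.5q_X.
Solving the two reaction functions simultaneously: (1 − (−0.5)(−0.5))q_X = 12.25 − 0.5·11.375, so 0.75q_X = 6.5625 and q_X = 8.75.
Then q_W = 11.375 − 0.5·8.75 = 7.

8.75, 7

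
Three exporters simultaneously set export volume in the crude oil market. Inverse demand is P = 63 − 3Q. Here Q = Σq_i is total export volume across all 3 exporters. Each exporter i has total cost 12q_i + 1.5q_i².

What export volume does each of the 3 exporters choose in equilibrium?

A representative exporter's profit is π_i = q_i(63 − 3Q) − 12q_i − 1.5q_i², with Q = q_i + Σ_{j≠i} q_j.
First-order condition: 51 − 9q_i − 3Σ_{j≠i} q_j = 0.
Imposing symmetry (q_j = q for all j) turns Σ_{j≠i} q_j into 2q, so 51 = 15q and q = 3.4.

3.4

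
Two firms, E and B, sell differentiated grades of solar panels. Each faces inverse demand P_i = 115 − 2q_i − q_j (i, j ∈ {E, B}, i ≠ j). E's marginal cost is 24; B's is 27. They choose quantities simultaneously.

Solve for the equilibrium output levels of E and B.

18.4, 17.4

Firm E's profit: π = q_E(115 − 2q_E − q_B) − 24q_E.
∂π/∂q_E = 91 − 4q_E − q_B = 0 ⇒ q_E = 22.75 − 0.25q_B.
Similarly q_B = 22 − 0.25q_E.
Plugging q_B into E's best response: q_E = 22.75 − 0.25(22 − 0.25q_E) ⇒ 0.9375q_E = 17.25, so q_E = 18.4.
Then q_B = 22 − 0.25·18.4 = 17.4.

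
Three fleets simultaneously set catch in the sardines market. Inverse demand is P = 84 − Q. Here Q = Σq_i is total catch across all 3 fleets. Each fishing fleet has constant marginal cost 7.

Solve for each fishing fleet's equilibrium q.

A representative fishing fleet's profit is π_i = q_i(84 − Q) − 7q_i, with Q = q_i + Σ_{j≠i} q_j.
First-order condition: 77 − 2q_i − Σ_{j≠i} q_j = 0.
With identical fishing fleets, set every q_j = q: then 77 − 2q − 2q = 0, i.e. q = 77/4 = 19.25.

19.25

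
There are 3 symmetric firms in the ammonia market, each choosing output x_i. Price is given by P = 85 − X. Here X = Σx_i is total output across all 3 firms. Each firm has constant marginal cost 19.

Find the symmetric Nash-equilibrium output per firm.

A representative firm's profit is π_i = x_i(85 − X) − 19x_i, with X = x_i + Σ_{j≠i} x_j.
First-order condition: 66 − 2x_i − Σ_{j≠i} x_j = 0.
Imposing symmetry (x_j = x for all j) turns Σ_{j≠i} x_j into 2x, so 66 = 4x and x = 16.5.

16.5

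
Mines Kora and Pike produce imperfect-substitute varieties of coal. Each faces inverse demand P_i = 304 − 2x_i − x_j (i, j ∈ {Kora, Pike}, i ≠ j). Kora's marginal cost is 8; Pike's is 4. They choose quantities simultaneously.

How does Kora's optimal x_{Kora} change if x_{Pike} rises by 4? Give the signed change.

-1

Mine Kora's profit: π = x_{Kora}(304 − 2x_{Kora} − x_{Pike}) − 8x_{Kora}.
∂π/∂x_{Kora} = 296 − 4x_{Kora} − x_{Pike} = 0 ⇒ x_{Kora} = 74 − 0.25x_{Pike}.
The reaction-function slope is −0.25, so a 4-unit rise in x_{Pike} moves x_{Kora} by −0.25 × 4 = −1. Kora's best response falls — the actions are strategic substitutes.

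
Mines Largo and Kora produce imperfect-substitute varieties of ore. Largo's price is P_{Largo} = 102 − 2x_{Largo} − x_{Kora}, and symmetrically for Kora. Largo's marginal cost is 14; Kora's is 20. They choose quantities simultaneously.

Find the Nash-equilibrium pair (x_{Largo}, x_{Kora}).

Mine Largo's profit: π = x_{Largo}(102 − 2x_{Largo} − x_{Kora}) − 14x_{Largo}.
∂π/∂x_{Largo} = 88 − 4x_{Largo} − x_{Kora} = 0 ⇒ x_{Largo} = 22 − 0.25x_{Kora}.
Similarly x_{Kora} = 20.5 − 0.25x_{Largo}.
Solving the two reaction functions simultaneously: (1 − (−0.25)(−0.25))x_{Largo} = 22 − 0.25·20.5, so 0.9375x_{Largo} = 16.875 and x_{Largo} = 18.
Then x_{Kora} = 20.5 − 0.25·18 = 16.

18, 16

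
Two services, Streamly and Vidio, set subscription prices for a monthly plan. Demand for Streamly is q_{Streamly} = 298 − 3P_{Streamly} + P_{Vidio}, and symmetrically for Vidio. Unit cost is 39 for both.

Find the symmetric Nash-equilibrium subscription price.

83

Streamly's profit: π = (P_{Streamly} − 39)(298 − 3P_{Streamly} + P_{Vidio}).
∂π/∂P_{Streamly} = 415 − 6P_{Streamly} + P_{Vidio} = 0 ⇒ P_{Streamly} = 415/6 + (1/6)P_{Vidio}.
The game is symmetric, so in equilibrium P_{Vidio} = P_{Streamly}: the reaction function gives (5/6)P_{Streamly} = 415/6, hence P_{Streamly} = 83.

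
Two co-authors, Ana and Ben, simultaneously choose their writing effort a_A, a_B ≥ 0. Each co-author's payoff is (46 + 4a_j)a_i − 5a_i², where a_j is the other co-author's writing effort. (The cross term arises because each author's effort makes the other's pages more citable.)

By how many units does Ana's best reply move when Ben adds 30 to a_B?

12

Ana's payoff is (46 + 4a_B)a_A − 5a_A².
∂π/∂a_A = 46 + 4a_B − 10a_A = 0, so a_A = 4.6 + 0.4a_B.
The reaction-function slope is 0.4, so a 30-unit rise in a_B moves a_A by 0.4 × 30 = 12. Ana's best response rises — the actions are strategic complements.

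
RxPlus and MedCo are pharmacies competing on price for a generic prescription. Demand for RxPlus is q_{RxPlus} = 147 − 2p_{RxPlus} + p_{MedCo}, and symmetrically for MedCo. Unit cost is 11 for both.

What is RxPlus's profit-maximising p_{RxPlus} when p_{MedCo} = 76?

61.25

RxPlus's profit: π = (p_{RxPlus} − 11)(147 − 2p_{RxPlus} + p_{MedCo}).
∂π/∂p_{RxPlus} = 169 − 4p_{RxPlus} + p_{MedCo} = 0 ⇒ p_{RxPlus} = 42.25 + 0.25p_{MedCo}.
At p_{MedCo} = 76: p_{RxPlus} = 42.25 + 0.25·76 = 61.25.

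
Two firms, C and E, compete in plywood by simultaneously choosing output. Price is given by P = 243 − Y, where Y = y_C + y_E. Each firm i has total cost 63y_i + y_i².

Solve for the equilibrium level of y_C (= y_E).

Firm C's profit: π = y_C(243 − (y_C + y_E)) − 63y_C − y_C².
∂π/∂y_C = 180 − 4y_C − y_E = 0, so y_C = 45 − 0.25y_E.
By symmetry y_E = y_C; substituting into the reaction function, 1.25y_C = 45 and y_C = 36.

36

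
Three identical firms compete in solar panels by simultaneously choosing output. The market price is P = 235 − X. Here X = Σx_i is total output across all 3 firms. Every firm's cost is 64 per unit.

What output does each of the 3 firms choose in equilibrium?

A representative firm's profit is π_i = x_i(235 − X) − 64x_i, with X = x_i + Σ_{j≠i} x_j.
First-order condition: 171 − 2x_i − Σ_{j≠i} x_j = 0.
With identical firms, set every x_j = x: then 171 − 2x − 2x = 0, i.e. x = 171/4 = 42.75.

42.75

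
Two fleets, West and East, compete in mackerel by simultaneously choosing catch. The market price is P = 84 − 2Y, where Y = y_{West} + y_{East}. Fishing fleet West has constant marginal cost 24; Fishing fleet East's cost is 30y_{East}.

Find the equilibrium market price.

Fishing fleet West's profit: π = y_{West}(84 − 2(y_{West} + y_{East})) − 24y_{West}.
∂π/∂y_{West} = 60 − 4y_{West} − 2y_{East} = 0, so y_{West} = 15 − 0.5y_{East}.
By the same steps for East: y_{East} = 13.5 − 0.5y_{West}.
Solving the two reaction functions simultaneously: (1 − (−0.5)(−0.5))y_{West} = 15 − 0.5·13.5, so 0.75y_{West} = 8.25 and y_{West} = 11.
Then y_{East} = 13.5 − 0.5·11 = 8.
Equilibrium price: P = 84 − 2·19 = 46.

46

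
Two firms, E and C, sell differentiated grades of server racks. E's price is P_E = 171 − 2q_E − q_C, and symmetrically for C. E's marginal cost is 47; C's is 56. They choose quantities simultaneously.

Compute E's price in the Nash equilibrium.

97.8

Firm E's profit: π = q_E(171 − 2q_E − q_C) − 47q_E.
∂π/∂q_E = 124 − 4q_E − q_C = 0 ⇒ q_E = 31 − 0.25q_C.
Similarly q_C = 28.75 − 0.25q_E.
Substituting the second reaction function into the first: q_E = 31 − 0.25(28.75 − 0.25q_E), which gives 0.9375q_E = 23.8125 ⇒ q_E = 25.4.
Then q_C = 28.75 − 0.25·25.4 = 22.4.
P_E = 171 − 2·25.4 − 22.4 = 97.8.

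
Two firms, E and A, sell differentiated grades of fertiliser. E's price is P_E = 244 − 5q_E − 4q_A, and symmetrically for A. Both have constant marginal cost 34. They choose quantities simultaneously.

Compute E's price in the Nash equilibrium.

Firm E's profit: π = q_E(244 − 5q_E − 4q_A) − 34q_E.
∂π/∂q_E = 210 − 10q_E − 4q_A = 0 ⇒ q_E = 21 − 0.4q_A.
Setting q_E = q_A in the reaction function: q_E = 21 − 0.4q_E, so q_E = 21 / 1.4 = 15.
P_E = 244 − 5·15 − 4·15 = 109.

109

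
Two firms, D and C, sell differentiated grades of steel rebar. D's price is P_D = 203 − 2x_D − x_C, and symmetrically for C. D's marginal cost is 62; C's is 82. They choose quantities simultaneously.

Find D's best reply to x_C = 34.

Firm D's profit: π = x_D(203 − 2x_D − x_C) − 62x_D.
∂π/∂x_D = 141 − 4x_D − x_C = 0 ⇒ x_D = 35.25 − 0.25x_C.
At x_C = 34: x_D = 35.25 − 0.25·34 = 26.75.

26.75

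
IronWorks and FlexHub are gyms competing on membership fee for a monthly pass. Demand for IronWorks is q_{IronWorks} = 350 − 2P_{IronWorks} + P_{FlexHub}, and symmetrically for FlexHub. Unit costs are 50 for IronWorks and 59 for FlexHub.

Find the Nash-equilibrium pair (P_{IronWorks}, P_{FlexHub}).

IronWorks's profit: π = (P_{IronWorks} − 50)(350 − 2P_{IronWorks} + P_{FlexHub}).
∂π/∂P_{IronWorks} = 450 − 4P_{IronWorks} + P_{FlexHub} = 0 ⇒ P_{IronWorks} = 112.5 + 0.25P_{FlexHub}.
Similarly P_{FlexHub} = 117 + 0.25P_{IronWorks}.
Substituting the second reaction function into the first: P_{IronWorks} = 112.5 + 0.25(117 + 0.25P_{IronWorks}), which gives 0.9375P_{IronWorks} = 141.75 ⇒ P_{IronWorks} = 151.2.
Then P_{FlexHub} = 117 + 0.25·151.2 = 154.8.

151.2, 154.8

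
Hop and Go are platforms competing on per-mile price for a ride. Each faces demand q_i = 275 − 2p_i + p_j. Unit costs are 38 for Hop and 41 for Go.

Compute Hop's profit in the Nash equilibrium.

Hop's profit: π = (p_{Hop} − 38)(275 − 2p_{Hop} + p_{Go}).
∂π/∂p_{Hop} = 351 − 4p_{Hop} + p_{Go} = 0 ⇒ p_{Hop} = 87.75 + 0.25p_{Go}.
Similarly p_{Go} = 89.25 + 0.25p_{Hop}.
Substituting the second reaction function into the first: p_{Hop} = 87.75 + 0.25(89.25 + 0.25p_{Hop}), which gives 0.9375p_{Hop} = 110.0625 ⇒ p_{Hop} = 117.4.
Then p_{Go} = 89.25 + 0.25·117.4 = 118.6.
q_{Hop} = 275 − 2·117.4 + 118.6 = 158.8.
Profit = (117.4 − 38)·158.8 = 12608.72.

12608.72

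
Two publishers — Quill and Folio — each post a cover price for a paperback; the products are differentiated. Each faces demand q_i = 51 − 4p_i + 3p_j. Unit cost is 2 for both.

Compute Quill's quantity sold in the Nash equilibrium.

Quill's profit: π = (p_{Quill} − 2)(51 − 4p_{Quill} + 3p_{Folio}).
∂π/∂p_{Quill} = 59 − 8p_{Quill} + 3p_{Folio} = 0 ⇒ p_{Quill} = 7.375 + 0.375p_{Folio}.
Setting p_{Quill} = p_{Folio} in the reaction function: p_{Quill} = 7.375 + 0.375p_{Quill}, so p_{Quill} = 7.375 / 0.625 = 11.8.
q_{Quill} = 51 − 4·11.8 + 3·11.8 = 39.2.

39.2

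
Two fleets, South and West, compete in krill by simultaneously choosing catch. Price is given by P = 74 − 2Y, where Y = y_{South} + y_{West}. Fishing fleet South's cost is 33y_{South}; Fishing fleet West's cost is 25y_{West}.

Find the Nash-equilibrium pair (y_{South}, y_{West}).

Fishing fleet South's profit: π = y_{South}(74 − 2(y_{South} + y_{West})) − 33y_{South}.
∂π/∂y_{South} = 41 − 4y_{South} − 2y_{West} = 0, so y_{South} = 10.25 − 0.5y_{West}.
By the same steps for West: y_{West} = 12.25 − 0.5y_{South}.
Plugging y_{West} into South's best response: y_{South} = 10.25 − 0.5(12.25 − 0.5y_{South}) ⇒ 0.75y_{South} = 4.125, so y_{South} = 5.5.
Then y_{West} = 12.25 − 0.5·5.5 = 9.5.

5.5, 9.5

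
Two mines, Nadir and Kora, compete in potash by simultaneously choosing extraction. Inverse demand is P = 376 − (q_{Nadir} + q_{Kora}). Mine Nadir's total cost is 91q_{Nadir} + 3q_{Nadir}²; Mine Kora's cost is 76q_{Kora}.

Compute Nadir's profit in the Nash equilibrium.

Mine Nadir's profit: π = q_{Nadir}(376 − (q_{Nadir} + q_{Kora})) − 91q_{Nadir} − 3q_{Nadir}².
∂π/∂q_{Nadir} = 285 − 8q_{Nadir} − q_{Kora} = 0, so q_{Nadir} = 35.625 − 0.125q_{Kora}.
For Kora: ∂π/∂q_{Kora} = 300 − 2q_{Kora} − q_{Nadir} = 0 ⇒ q_{Kora} = 150 − 0.5q_{Nadir}.
Substituting the second reaction function into the first: q_{Nadir} = 35.625 − 0.125(150 − 0.5q_{Nadir}), which gives 0.9375q_{Nadir} = 16.875 ⇒ q_{Nadir} = 18.
Then q_{Kora} = 150 − 0.5·18 = 141.
Price P = 376 − 159 = 217.
Nadir's profit: (217 − 91)·18 − 3(18)² = 1296.

1296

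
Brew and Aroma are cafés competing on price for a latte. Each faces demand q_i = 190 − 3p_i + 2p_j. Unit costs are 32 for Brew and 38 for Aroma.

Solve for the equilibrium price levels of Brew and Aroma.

Brew's profit: π = (p_{Brew} − 32)(190 − 3p_{Brew} + 2p_{Aroma}).
∂π/∂p_{Brew} = 286 − 6p_{Brew} + 2p_{Aroma} = 0 ⇒ p_{Brew} = 143/3 + (1/3)p_{Aroma}.
Similarly p_{Aroma} = 152/3 + (1/3)p_{Brew}.
Substituting the second reaction function into the first: p_{Brew} = 143/3 + (1/3)(152/3 + (1/3)p_{Brew}), which gives (8/9)p_{Brew} = 581/9 ⇒ p_{Brew} = 72.625.
Then p_{Aroma} = 152/3 + (1/3)·72.625 = 74.875.

72.625, 74.875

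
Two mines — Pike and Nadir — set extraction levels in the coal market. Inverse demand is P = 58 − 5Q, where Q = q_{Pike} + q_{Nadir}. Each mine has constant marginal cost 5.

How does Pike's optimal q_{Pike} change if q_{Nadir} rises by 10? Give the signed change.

Mine Pike's profit: π = q_{Pike}(58 − 5(q_{Pike} + q_{Nadir})) − 5q_{Pike}.
∂π/∂q_{Pike} = 53 − 10q_{Pike} − 5q_{Nadir} = 0, so q_{Pike} = 5.3 − 0.5q_{Nadir}.
The reaction-function slope is −0.5, so a 10-unit rise in q_{Nadir} moves q_{Pike} by −0.5 × 10 = −5. Pike's best response falls — the actions are strategic substitutes.

-5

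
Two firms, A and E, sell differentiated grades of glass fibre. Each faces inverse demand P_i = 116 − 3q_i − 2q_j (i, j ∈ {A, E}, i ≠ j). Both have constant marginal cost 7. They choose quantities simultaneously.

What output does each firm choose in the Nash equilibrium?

13.625

Firm A's profit: π = q_A(116 − 3q_A − 2q_E) − 7q_A.
∂π/∂q_A = 109 − 6q_A − 2q_E = 0 ⇒ q_A = 109/6 − (1/3)q_E.
Setting q_A = q_E in the reaction function: q_A = 109/6 − (1/3)q_A, so q_A = (109/6) / (4/3) = 13.625.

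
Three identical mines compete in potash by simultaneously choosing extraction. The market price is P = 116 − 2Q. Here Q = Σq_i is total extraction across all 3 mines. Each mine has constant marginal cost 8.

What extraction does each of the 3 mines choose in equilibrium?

A representative mine's profit is π_i = q_i(116 − 2Q) − 8q_i, with Q = q_i + Σ_{j≠i} q_j.
First-order condition: 108 − 4q_i − 2Σ_{j≠i} q_j = 0.
In a symmetric equilibrium every mine chooses the same q, so Σ_{j≠i} q_j = 2q. The condition becomes 108 − 8q = 0, giving q = 108/8 = 13.5.

13.5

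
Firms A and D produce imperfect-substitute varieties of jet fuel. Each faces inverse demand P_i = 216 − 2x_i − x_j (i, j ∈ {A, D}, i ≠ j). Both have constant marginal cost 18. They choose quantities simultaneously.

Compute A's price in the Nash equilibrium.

Firm A's profit: π = x_A(216 − 2x_A − x_D) − 18x_A.
∂π/∂x_A = 198 − 4x_A − x_D = 0 ⇒ x_A = 49.5 − 0.25x_D.
The game is symmetric, so in equilibrium x_D = x_A: the reaction function gives 1.25x_A = 49.5, hence x_A = 39.6.
P_A = 216 − 2·39.6 − 39.6 = 97.2.

97.2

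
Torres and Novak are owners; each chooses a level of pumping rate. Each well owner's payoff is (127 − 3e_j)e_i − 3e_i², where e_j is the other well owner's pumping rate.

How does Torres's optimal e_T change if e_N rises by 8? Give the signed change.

-4

Torres's payoff is (127 − 3e_N)e_T − 3e_T².
∂π/∂e_T = 127 − 3e_N − 6e_T = 0, so e_T = 127/6 − 0.5e_N.
The reaction-function slope is −0.5, so an 8-unit rise in e_N moves e_T by −0.5 × 8 = −4. Torres's best response falls — the actions are strategic substitutes.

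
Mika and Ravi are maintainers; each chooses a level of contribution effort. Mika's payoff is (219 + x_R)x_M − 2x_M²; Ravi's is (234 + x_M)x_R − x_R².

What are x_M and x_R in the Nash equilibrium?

96, 165

Expanding Mika's payoff: 219x_M + x_Rx_M − 2x_M².
∂π/∂x_M = 219 + x_R − 4x_M = 0, so x_M = 54.75 + 0.25x_R.
Likewise for Ravi: x_R = 117 + 0.5x_M.
Solving the two reaction functions simultaneously: (1 − (0.25)(0.5))x_M = 54.75 + 0.25·117, so 0.875x_M = 84 and x_M = 96.
Then x_R = 117 + 0.5·96 = 165.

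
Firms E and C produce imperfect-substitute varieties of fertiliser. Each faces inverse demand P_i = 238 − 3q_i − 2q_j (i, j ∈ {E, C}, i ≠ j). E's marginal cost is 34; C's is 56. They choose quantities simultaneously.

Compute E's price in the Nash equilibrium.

Firm E's profit: π = q_E(238 − 3q_E − 2q_C) − 34q_E.
∂π/∂q_E = 204 − 6q_E − 2q_C = 0 ⇒ q_E = 34 − (1/3)q_C.
Similarly q_C = 91/3 − (1/3)q_E.
Solving the two reaction functions simultaneously: (1 − (−1/3)(−1/3))q_E = 34 − (1/3)·(91/3), so (8/9)q_E = 215/9 and q_E = 26.875.
Then q_C = 91/3 − (1/3)·26.875 = 21.375.
P_E = 238 − 3·26.875 − 2·21.375 = 114.625.

114.625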